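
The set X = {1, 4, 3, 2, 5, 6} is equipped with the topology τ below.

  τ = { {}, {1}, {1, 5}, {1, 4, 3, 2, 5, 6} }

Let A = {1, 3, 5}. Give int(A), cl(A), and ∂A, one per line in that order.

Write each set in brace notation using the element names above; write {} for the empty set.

opens ⊆ A: {}, {1}, {1, 5}; union → int = {1, 5}
complement {4, 2, 6}; its interior {}; cl(A) = X∖{} = {1, 4, 3, 2, 5, 6}
boundary = {1, 4, 3, 2, 5, 6} ∖ {1, 5} = {4, 3, 2, 6}

int(A) = {1, 5}
cl(A)  = {1, 4, 3, 2, 5, 6}
∂A     = {4, 3, 2, 6}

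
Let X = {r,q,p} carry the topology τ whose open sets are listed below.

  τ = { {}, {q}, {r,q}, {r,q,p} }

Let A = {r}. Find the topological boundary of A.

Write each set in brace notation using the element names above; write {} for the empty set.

{r,p}

interior: largest open inside A is {} (from {})
cl via duality: int({q,p}) = {q}, so X∖{q} = {r,p}
cl∖int = {r,p}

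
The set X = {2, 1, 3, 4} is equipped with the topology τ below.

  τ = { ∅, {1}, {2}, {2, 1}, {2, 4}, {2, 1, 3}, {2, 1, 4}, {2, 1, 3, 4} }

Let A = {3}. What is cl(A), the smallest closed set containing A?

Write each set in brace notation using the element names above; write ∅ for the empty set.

{3}

complement {2, 1, 4}; its interior {2, 1, 4}; cl(A) = X∖{2, 1, 4} = {3}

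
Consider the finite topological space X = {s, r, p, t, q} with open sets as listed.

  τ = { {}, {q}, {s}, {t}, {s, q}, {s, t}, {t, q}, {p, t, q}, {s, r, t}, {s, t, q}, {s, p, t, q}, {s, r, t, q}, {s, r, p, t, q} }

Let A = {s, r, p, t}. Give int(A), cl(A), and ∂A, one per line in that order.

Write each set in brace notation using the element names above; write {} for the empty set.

opens ⊆ A: {}, {t}, {s}, {s, t}, {s, r, t}; union → int = {s, r, t}
complement {q}; its interior {q}; cl(A) = X∖{q} = {s, r, p, t}
boundary = {s, r, p, t} ∖ {s, r, t} = {p}

int(A) = {s, r, t}
cl(A)  = {s, r, p, t}
∂A     = {p}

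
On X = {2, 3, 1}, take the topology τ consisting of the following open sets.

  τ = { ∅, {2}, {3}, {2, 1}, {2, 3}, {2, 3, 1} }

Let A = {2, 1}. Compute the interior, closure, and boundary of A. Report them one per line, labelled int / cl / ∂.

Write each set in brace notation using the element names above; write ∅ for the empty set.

int(A) = {2, 1}
cl(A)  = {2, 1}
∂A     = ∅

opens ⊆ A: ∅, {2}, {2, 1}; union → int = {2, 1}
complement {3}; its interior {3}; cl(A) = X∖{3} = {2, 1}
boundary = {2, 1} ∖ {2, 1} = ∅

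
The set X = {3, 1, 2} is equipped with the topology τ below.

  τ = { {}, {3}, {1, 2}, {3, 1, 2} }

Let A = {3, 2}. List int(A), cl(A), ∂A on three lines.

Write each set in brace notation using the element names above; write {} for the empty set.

open subsets of A: {}, {3}; so int(A) = {3}
closure: X∖int(X∖A) = X∖{} = {3, 1, 2}
∂A = {3, 1, 2} minus {3} = {1, 2}

int(A) = {3}
cl(A)  = {3, 1, 2}
∂A     = {1, 2}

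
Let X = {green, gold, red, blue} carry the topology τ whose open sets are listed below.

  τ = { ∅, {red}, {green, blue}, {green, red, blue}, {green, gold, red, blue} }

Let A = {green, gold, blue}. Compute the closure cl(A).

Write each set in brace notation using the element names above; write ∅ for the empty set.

closure: X∖int(X∖A) = X∖{red} = {green, gold, blue}

{green, gold, blue}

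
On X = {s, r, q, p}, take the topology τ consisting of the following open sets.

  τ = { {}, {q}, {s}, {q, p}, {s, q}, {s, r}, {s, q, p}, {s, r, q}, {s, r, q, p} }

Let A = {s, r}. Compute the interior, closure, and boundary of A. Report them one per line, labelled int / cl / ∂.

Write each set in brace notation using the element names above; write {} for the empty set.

opens ⊆ A: {}, {s}, {s, r}; union → int = {s, r}
complement {q, p}; its interior {q, p}; cl(A) = X∖{q, p} = {s, r}
boundary = {s, r} ∖ {s, r} = {}

int(A) = {s, r}
cl(A)  = {s, r}
∂A     = {}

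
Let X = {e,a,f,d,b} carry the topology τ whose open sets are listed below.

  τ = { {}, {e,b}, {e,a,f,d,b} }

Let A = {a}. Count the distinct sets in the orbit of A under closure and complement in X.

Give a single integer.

6

complement {e,f,d,b}; its interior {e,b}; cl(A) = X∖{e,b} = {a,f,d}
With k = closure, c = complement:
  1. A     = {a}
  2. kA    = {a,f,d}
  3. cA    = {e,f,d,b}
  4. ckA   = {e,b}
  5. kcA   = {e,a,f,d,b}
  6. ckcA  = {}
k, c of each give nothing new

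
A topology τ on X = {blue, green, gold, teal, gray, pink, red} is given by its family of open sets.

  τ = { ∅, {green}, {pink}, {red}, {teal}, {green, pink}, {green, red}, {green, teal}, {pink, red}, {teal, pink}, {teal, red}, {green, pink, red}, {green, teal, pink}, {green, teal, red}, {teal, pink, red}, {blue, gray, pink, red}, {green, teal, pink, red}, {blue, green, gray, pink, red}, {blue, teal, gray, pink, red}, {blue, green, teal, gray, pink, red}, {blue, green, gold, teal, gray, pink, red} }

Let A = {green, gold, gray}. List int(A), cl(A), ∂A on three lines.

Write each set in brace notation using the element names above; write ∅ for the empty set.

U open, U⊆A: ∅, {green}. int(A) = ⋃ = {green}
X∖A={blue, teal, pink, red}, int(X∖A)={teal, pink, red}, hence cl(A)={blue, green, gold, gray}
∂A: remove int from cl → {blue, gold, gray}

int(A) = {green}
cl(A)  = {blue, green, gold, gray}
∂A     = {blue, gold, gray}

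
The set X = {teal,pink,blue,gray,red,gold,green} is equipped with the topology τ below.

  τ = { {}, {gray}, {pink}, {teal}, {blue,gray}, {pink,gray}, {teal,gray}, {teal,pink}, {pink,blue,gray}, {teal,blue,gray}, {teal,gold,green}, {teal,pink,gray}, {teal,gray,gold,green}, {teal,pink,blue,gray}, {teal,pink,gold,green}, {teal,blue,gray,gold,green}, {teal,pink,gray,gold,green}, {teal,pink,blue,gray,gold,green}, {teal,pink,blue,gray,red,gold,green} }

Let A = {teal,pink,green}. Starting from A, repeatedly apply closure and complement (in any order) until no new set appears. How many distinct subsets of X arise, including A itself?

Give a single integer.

8

X∖A={blue,gray,red,gold}, int(X∖A)={blue,gray}, hence cl(A)={teal,pink,red,gold,green}
Orbit (k=closure, c=complement):
  1. A     = {teal,pink,green}
  2. kA    = {teal,pink,red,gold,green}
  3. cA    = {blue,gray,red,gold}
  4. ckA   = {blue,gray}
  5. kcA   = {blue,gray,red,gold,green}
  6. kckA  = {blue,gray,red}
  7. ckcA  = {teal,pink}
  8. ckckA = {teal,pink,gold,green}
(closed under both — stop)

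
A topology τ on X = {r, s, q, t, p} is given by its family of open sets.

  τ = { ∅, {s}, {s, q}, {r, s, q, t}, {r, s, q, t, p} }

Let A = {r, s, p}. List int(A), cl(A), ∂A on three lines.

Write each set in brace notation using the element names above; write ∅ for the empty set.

int(A) = {s}
cl(A)  = {r, s, q, t, p}
∂A     = {r, q, t, p}

opens ⊆ A: ∅, {s}; union → int = {s}
complement {q, t}; its interior ∅; cl(A) = X∖∅ = {r, s, q, t, p}
boundary = {r, s, q, t, p} ∖ {s} = {r, q, t, p}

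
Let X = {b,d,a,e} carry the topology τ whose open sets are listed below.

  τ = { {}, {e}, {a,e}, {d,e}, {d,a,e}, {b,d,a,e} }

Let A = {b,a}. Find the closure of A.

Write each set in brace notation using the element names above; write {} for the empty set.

closure: X∖int(X∖A) = X∖{d,e} = {b,a}

{b,a}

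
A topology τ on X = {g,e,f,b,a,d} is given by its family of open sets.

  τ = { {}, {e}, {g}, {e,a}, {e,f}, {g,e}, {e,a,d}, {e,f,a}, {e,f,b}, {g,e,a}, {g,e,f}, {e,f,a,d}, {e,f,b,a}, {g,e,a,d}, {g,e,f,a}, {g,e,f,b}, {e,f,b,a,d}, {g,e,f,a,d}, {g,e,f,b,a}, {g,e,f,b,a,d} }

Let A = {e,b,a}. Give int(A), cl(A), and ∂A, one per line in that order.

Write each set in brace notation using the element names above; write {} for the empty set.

int(A) = {e,a}
cl(A)  = {e,f,b,a,d}
∂A     = {f,b,d}

U open, U⊆A: {}, {e}, {e,a}. int(A) = ⋃ = {e,a}
X∖A={g,f,d}, int(X∖A)={g}, hence cl(A)={e,f,b,a,d}
∂A: remove int from cl → {f,b,d}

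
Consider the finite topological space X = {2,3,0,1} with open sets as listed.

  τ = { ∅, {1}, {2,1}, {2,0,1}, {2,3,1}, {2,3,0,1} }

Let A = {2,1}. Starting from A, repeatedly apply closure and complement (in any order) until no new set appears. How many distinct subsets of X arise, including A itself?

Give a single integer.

complement {3,0}; its interior ∅; cl(A) = X∖∅ = {2,3,0,1}
With k = closure, c = complement:
  1. A     = {2,1}
  2. kA    = {2,3,0,1}
  3. cA    = {3,0}
  4. ckA   = ∅
k, c of each give nothing new

4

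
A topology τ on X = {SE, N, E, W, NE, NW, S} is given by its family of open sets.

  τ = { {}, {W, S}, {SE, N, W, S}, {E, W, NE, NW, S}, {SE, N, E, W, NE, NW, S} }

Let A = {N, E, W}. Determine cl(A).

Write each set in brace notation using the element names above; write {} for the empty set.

{SE, N, E, W, NE, NW, S}

cl via duality: int({SE, NE, NW, S}) = {}, so X∖{} = {SE, N, E, W, NE, NW, S}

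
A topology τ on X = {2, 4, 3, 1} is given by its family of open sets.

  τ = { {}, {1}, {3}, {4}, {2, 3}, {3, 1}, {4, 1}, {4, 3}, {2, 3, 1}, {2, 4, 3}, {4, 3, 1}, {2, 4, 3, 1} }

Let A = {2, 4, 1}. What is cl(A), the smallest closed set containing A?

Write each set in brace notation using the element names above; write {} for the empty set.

X∖A={3}, int(X∖A)={3}, hence cl(A)={2, 4, 1}

{2, 4, 1}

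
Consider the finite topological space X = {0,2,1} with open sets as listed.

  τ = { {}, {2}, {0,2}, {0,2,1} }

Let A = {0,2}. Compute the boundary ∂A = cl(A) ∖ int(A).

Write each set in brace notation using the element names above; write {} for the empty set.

{1}

U open, U⊆A: {}, {2}, {0,2}. int(A) = ⋃ = {0,2}
X∖A={1}, int(X∖A)={}, hence cl(A)={0,2,1}
∂A: remove int from cl → {1}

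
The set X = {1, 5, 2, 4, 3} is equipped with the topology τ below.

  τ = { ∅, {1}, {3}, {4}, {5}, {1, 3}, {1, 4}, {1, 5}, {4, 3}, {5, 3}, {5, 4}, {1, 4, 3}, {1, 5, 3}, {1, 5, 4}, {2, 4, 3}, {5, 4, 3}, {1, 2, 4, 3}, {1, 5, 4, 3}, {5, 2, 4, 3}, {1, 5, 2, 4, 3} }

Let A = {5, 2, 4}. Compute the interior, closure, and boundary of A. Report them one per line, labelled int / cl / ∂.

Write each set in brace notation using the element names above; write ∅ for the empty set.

int(A) = {5, 4}
cl(A)  = {5, 2, 4}
∂A     = {2}

open subsets of A: ∅, {4}, {5}, {5, 4}; so int(A) = {5, 4}
closure: X∖int(X∖A) = X∖{1, 3} = {5, 2, 4}
∂A = {5, 2, 4} minus {5, 4} = {2}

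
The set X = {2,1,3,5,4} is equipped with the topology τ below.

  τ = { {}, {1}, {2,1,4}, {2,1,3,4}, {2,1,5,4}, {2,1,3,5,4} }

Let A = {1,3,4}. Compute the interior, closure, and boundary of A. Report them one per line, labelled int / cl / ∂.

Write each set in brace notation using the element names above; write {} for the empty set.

int(A) = {1}
cl(A)  = {2,1,3,5,4}
∂A     = {2,3,5,4}

open subsets of A: {}, {1}; so int(A) = {1}
closure: X∖int(X∖A) = X∖{} = {2,1,3,5,4}
∂A = {2,1,3,5,4} minus {1} = {2,3,5,4}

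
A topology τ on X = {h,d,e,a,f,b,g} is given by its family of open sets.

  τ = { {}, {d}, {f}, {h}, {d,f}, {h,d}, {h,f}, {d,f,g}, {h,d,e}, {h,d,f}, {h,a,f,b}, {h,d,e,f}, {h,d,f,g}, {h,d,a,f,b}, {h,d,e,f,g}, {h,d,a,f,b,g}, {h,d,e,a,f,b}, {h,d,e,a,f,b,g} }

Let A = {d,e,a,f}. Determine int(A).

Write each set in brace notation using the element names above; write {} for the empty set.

{d,f}

open subsets of A: {}, {f}, {d}, {d,f}; so int(A) = {d,f}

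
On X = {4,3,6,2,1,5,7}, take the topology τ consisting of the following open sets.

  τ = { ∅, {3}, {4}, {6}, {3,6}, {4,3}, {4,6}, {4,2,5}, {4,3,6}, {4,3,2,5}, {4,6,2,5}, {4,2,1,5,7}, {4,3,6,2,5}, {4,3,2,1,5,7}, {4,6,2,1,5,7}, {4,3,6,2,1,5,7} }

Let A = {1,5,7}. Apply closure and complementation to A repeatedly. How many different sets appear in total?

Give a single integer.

6

complement {4,3,6,2}; its interior {4,3,6}; cl(A) = X∖{4,3,6} = {2,1,5,7}
With k = closure, c = complement:
  1. A     = {1,5,7}
  2. kA    = {2,1,5,7}
  3. cA    = {4,3,6,2}
  4. ckA   = {4,3,6}
  5. kcA   = {4,3,6,2,1,5,7}
  6. ckcA  = ∅
k, c of each give nothing new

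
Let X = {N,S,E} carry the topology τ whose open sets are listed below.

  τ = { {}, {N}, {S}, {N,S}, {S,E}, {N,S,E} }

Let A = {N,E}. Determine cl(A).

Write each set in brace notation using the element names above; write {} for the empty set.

complement {S}; its interior {S}; cl(A) = X∖{S} = {N,E}

{N,E}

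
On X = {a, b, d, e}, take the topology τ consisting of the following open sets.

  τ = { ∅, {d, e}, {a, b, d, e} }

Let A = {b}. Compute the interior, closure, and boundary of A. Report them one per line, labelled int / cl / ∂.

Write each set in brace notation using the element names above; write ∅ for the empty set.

opens ⊆ A: ∅; union → int = ∅
complement {a, d, e}; its interior {d, e}; cl(A) = X∖{d, e} = {a, b}
boundary = {a, b} ∖ ∅ = {a, b}

int(A) = ∅
cl(A)  = {a, b}
∂A     = {a, b}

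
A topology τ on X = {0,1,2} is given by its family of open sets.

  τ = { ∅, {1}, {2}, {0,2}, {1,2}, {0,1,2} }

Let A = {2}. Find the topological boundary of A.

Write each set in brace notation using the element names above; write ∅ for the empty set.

{0}

opens ⊆ A: ∅, {2}; union → int = {2}
complement {0,1}; its interior {1}; cl(A) = X∖{1} = {0,2}
boundary = {0,2} ∖ {2} = {0}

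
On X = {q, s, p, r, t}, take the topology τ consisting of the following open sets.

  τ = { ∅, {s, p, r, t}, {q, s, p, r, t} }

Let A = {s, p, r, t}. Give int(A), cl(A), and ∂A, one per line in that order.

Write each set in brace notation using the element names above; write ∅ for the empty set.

int(A) = {s, p, r, t}
cl(A)  = {q, s, p, r, t}
∂A     = {q}

U open, U⊆A: ∅, {s, p, r, t}. int(A) = ⋃ = {s, p, r, t}
X∖A={q}, int(X∖A)=∅, hence cl(A)={q, s, p, r, t}
∂A: remove int from cl → {q}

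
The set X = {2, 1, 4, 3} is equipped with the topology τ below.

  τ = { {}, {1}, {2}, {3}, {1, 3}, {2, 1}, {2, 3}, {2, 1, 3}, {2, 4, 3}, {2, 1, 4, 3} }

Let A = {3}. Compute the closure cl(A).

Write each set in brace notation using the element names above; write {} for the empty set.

closure: X∖int(X∖A) = X∖{2, 1} = {4, 3}

{4, 3}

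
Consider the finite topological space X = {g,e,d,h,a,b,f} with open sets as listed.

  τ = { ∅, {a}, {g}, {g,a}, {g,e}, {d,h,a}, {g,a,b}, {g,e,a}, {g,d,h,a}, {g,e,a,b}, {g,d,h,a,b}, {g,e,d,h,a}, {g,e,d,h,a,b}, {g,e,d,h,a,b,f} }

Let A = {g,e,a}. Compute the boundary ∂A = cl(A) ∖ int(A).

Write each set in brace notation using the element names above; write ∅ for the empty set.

{d,h,b,f}

open subsets of A: ∅, {g}, {a}, {g,e}, {g,a}, {g,e,a}; so int(A) = {g,e,a}
closure: X∖int(X∖A) = X∖∅ = {g,e,d,h,a,b,f}
∂A = {g,e,d,h,a,b,f} minus {g,e,a} = {d,h,b,f}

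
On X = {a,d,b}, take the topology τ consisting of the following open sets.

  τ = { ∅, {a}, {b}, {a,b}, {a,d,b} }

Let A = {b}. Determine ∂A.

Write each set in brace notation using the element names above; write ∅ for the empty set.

{d}

U open, U⊆A: ∅, {b}. int(A) = ⋃ = {b}
X∖A={a,d}, int(X∖A)={a}, hence cl(A)={d,b}
∂A: remove int from cl → {d}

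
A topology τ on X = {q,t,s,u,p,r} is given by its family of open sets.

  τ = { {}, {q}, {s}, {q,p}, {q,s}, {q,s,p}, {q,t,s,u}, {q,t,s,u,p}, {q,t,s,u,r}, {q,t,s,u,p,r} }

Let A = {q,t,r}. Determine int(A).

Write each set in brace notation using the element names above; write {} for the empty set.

{q}

opens ⊆ A: {}, {q}; union → int = {q}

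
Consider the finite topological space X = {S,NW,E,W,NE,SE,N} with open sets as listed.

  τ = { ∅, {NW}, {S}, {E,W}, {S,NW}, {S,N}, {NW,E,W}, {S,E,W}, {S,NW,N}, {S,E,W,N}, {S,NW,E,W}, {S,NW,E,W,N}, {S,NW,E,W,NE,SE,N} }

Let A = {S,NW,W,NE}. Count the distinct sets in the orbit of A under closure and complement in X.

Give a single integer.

10

closure: X∖int(X∖A) = X∖∅ = {S,NW,E,W,NE,SE,N}
Let k=closure and c=complement:
  1. A     = {S,NW,W,NE}
  2. kA    = {S,NW,E,W,NE,SE,N}
  3. cA    = {E,SE,N}
  4. ckA   = ∅
  5. kcA   = {E,W,NE,SE,N}
  6. ckcA  = {S,NW}
  7. kckcA = {S,NW,NE,SE,N}
  8. ckckcA = {E,W}
  9. kckckcA = {E,W,NE,SE}
  10. ckckckcA = {S,NW,N}
— saturated at 10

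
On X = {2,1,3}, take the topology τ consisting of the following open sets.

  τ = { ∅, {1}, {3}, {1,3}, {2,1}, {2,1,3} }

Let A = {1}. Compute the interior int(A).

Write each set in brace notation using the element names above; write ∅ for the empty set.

{1}

open subsets of A: ∅, {1}; so int(A) = {1}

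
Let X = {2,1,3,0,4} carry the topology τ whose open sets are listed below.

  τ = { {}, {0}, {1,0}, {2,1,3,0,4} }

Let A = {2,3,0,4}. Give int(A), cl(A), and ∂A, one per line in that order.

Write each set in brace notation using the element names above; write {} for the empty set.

interior: largest open inside A is {0} (from {}, {0})
cl via duality: int({1}) = {}, so X∖{} = {2,1,3,0,4}
cl∖int = {2,1,3,4}

int(A) = {0}
cl(A)  = {2,1,3,0,4}
∂A     = {2,1,3,4}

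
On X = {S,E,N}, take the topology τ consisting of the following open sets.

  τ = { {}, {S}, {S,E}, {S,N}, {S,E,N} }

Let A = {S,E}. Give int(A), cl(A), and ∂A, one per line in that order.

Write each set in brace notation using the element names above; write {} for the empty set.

int(A) = {S,E}
cl(A)  = {S,E,N}
∂A     = {N}

open subsets of A: {}, {S}, {S,E}; so int(A) = {S,E}
closure: X∖int(X∖A) = X∖{} = {S,E,N}
∂A = {S,E,N} minus {S,E} = {N}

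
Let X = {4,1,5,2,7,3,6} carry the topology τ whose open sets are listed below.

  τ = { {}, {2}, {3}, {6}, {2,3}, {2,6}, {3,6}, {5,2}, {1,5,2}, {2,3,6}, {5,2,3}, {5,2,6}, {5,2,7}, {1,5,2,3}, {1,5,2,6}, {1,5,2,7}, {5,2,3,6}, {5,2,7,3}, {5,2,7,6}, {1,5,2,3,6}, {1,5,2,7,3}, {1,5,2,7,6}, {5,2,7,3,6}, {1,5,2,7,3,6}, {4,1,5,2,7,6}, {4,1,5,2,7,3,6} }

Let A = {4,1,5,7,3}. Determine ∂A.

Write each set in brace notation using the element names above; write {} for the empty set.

{4,1,5,7}

open subsets of A: {}, {3}; so int(A) = {3}
closure: X∖int(X∖A) = X∖{2,6} = {4,1,5,7,3}
∂A = {4,1,5,7,3} minus {3} = {4,1,5,7}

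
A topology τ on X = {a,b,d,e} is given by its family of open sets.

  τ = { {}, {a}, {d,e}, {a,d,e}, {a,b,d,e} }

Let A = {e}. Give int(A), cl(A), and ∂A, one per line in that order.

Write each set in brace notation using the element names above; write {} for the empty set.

U open, U⊆A: {}. int(A) = ⋃ = {}
X∖A={a,b,d}, int(X∖A)={a}, hence cl(A)={b,d,e}
∂A: remove int from cl → {b,d,e}

int(A) = {}
cl(A)  = {b,d,e}
∂A     = {b,d,e}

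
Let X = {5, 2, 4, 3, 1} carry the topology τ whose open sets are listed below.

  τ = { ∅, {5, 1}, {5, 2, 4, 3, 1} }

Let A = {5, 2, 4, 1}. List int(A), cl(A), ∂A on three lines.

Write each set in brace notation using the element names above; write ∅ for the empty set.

int(A) = {5, 1}
cl(A)  = {5, 2, 4, 3, 1}
∂A     = {2, 4, 3}

U open, U⊆A: ∅, {5, 1}. int(A) = ⋃ = {5, 1}
X∖A={3}, int(X∖A)=∅, hence cl(A)={5, 2, 4, 3, 1}
∂A: remove int from cl → {2, 4, 3}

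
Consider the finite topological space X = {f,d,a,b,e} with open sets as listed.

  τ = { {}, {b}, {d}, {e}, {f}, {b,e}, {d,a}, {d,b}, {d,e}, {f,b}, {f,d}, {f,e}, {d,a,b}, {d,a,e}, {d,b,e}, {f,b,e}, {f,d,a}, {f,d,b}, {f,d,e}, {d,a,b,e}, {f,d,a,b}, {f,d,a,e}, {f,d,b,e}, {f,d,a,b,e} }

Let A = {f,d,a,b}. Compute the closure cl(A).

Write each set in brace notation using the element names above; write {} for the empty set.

{f,d,a,b}

closure: X∖int(X∖A) = X∖{e} = {f,d,a,b}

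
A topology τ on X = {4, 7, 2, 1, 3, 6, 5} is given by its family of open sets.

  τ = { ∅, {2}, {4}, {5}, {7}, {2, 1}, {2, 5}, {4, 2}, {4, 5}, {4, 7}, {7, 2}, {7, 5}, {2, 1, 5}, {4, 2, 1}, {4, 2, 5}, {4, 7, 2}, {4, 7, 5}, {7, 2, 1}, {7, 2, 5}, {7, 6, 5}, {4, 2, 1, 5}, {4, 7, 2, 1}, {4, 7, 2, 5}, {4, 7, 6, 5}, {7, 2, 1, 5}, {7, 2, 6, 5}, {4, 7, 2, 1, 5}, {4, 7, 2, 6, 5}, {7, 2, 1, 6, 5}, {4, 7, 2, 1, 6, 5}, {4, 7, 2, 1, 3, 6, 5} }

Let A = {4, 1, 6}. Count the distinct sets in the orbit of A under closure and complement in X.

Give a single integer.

X∖A={7, 2, 3, 5}, int(X∖A)={7, 2, 5}, hence cl(A)={4, 1, 3, 6}
Orbit (k=closure, c=complement):
  1. A     = {4, 1, 6}
  2. kA    = {4, 1, 3, 6}
  3. cA    = {7, 2, 3, 5}
  4. ckA   = {7, 2, 5}
  5. kcA   = {7, 2, 1, 3, 6, 5}
  6. ckcA  = {4}
  7. kckcA = {4, 3}
  8. ckckcA = {7, 2, 1, 6, 5}
(closed under both — stop)

8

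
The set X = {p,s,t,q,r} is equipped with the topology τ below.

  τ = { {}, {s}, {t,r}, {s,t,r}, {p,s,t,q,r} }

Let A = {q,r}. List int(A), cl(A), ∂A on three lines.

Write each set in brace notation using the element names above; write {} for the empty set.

U open, U⊆A: {}. int(A) = ⋃ = {}
X∖A={p,s,t}, int(X∖A)={s}, hence cl(A)={p,t,q,r}
∂A: remove int from cl → {p,t,q,r}

int(A) = {}
cl(A)  = {p,t,q,r}
∂A     = {p,t,q,r}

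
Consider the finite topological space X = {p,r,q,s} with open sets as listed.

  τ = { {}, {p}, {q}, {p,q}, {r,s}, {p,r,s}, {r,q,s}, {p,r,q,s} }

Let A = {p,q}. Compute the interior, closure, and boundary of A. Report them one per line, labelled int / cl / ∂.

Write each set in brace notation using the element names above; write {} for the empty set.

U open, U⊆A: {}, {q}, {p}, {p,q}. int(A) = ⋃ = {p,q}
X∖A={r,s}, int(X∖A)={r,s}, hence cl(A)={p,q}
∂A: remove int from cl → {}

int(A) = {p,q}
cl(A)  = {p,q}
∂A     = {}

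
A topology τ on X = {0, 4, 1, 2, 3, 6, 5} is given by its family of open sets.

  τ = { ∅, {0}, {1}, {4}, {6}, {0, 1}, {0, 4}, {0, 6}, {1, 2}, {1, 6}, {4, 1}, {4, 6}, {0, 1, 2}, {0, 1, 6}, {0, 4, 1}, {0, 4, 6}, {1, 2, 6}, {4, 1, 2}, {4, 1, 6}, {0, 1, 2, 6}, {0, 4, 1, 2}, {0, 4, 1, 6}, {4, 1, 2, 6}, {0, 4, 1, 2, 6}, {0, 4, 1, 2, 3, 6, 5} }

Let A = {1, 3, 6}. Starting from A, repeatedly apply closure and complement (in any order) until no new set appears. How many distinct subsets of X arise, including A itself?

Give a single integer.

complement {0, 4, 2, 5}; its interior {0, 4}; cl(A) = X∖{0, 4} = {1, 2, 3, 6, 5}
With k = closure, c = complement:
  1. A     = {1, 3, 6}
  2. kA    = {1, 2, 3, 6, 5}
  3. cA    = {0, 4, 2, 5}
  4. ckA   = {0, 4}
  5. kcA   = {0, 4, 2, 3, 5}
  6. kckA  = {0, 4, 3, 5}
  7. ckcA  = {1, 6}
  8. ckckA = {1, 2, 6}
k, c of each give nothing new

8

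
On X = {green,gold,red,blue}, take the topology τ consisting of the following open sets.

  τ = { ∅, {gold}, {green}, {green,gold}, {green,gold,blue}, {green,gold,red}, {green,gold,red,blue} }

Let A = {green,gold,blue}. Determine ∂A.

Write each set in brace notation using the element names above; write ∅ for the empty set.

{red}

opens ⊆ A: ∅, {gold}, {green}, {green,gold}, {green,gold,blue}; union → int = {green,gold,blue}
complement {red}; its interior ∅; cl(A) = X∖∅ = {green,gold,red,blue}
boundary = {green,gold,red,blue} ∖ {green,gold,blue} = {red}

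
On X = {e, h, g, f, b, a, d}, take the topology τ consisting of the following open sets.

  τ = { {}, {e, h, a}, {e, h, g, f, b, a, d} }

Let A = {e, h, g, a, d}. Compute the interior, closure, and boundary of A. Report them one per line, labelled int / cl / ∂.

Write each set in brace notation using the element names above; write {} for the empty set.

int(A) = {e, h, a}
cl(A)  = {e, h, g, f, b, a, d}
∂A     = {g, f, b, d}

open subsets of A: {}, {e, h, a}; so int(A) = {e, h, a}
closure: X∖int(X∖A) = X∖{} = {e, h, g, f, b, a, d}
∂A = {e, h, g, f, b, a, d} minus {e, h, a} = {g, f, b, d}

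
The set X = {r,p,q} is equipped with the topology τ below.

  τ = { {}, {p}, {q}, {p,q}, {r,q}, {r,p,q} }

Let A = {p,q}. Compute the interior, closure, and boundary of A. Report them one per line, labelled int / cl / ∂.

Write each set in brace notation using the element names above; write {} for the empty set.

int(A) = {p,q}
cl(A)  = {r,p,q}
∂A     = {r}

interior: largest open inside A is {p,q} (from {}, {q}, {p}, {p,q})
cl via duality: int({r}) = {}, so X∖{} = {r,p,q}
cl∖int = {r}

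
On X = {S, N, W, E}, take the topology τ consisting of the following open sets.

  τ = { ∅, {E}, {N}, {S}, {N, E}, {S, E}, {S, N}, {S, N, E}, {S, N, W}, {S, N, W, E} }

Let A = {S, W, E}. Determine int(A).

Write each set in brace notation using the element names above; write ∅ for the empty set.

{S, E}

opens ⊆ A: ∅, {S}, {E}, {S, E}; union → int = {S, E}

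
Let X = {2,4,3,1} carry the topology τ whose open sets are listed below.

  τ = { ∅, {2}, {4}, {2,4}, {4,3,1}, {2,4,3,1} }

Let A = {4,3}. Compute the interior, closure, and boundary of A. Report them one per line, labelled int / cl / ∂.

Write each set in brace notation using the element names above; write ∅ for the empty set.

int(A) = {4}
cl(A)  = {4,3,1}
∂A     = {3,1}

U open, U⊆A: ∅, {4}. int(A) = ⋃ = {4}
X∖A={2,1}, int(X∖A)={2}, hence cl(A)={4,3,1}
∂A: remove int from cl → {3,1}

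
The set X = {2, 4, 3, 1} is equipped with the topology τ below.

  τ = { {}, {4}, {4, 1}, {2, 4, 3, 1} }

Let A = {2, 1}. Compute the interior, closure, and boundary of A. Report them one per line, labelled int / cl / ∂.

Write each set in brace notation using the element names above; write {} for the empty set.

interior: largest open inside A is {} (from {})
cl via duality: int({4, 3}) = {4}, so X∖{4} = {2, 3, 1}
cl∖int = {2, 3, 1}

int(A) = {}
cl(A)  = {2, 3, 1}
∂A     = {2, 3, 1}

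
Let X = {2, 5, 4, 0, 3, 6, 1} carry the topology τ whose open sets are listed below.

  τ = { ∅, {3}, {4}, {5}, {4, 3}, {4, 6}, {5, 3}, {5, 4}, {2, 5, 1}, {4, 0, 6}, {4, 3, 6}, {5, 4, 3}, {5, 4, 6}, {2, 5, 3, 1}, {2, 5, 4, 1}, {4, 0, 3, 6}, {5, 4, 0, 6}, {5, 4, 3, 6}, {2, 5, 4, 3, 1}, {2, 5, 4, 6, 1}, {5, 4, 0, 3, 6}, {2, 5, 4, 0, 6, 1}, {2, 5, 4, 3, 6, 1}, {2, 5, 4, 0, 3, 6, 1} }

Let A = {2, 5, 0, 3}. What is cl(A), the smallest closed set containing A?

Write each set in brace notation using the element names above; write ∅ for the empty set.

complement {4, 6, 1}; its interior {4, 6}; cl(A) = X∖{4, 6} = {2, 5, 0, 3, 1}

{2, 5, 0, 3, 1}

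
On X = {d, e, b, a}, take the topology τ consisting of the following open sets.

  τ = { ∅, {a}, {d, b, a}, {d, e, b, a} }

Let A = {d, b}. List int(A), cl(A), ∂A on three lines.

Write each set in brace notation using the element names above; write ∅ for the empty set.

interior: largest open inside A is ∅ (from ∅)
cl via duality: int({e, a}) = {a}, so X∖{a} = {d, e, b}
cl∖int = {d, e, b}

int(A) = ∅
cl(A)  = {d, e, b}
∂A     = {d, e, b}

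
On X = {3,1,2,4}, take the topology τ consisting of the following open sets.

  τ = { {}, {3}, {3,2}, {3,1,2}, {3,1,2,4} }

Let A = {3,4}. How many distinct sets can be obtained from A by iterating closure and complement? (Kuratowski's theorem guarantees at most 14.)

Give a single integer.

closure: X∖int(X∖A) = X∖{} = {3,1,2,4}
Let k=closure and c=complement:
  1. A     = {3,4}
  2. kA    = {3,1,2,4}
  3. cA    = {1,2}
  4. ckA   = {}
  5. kcA   = {1,2,4}
  6. ckcA  = {3}
— saturated at 6

6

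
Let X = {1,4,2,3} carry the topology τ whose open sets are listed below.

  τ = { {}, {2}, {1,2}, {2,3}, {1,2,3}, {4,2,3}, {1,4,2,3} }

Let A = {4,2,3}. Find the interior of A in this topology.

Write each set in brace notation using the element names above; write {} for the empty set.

{4,2,3}

interior: largest open inside A is {4,2,3} (from {}, {2}, {2,3}, {4,2,3})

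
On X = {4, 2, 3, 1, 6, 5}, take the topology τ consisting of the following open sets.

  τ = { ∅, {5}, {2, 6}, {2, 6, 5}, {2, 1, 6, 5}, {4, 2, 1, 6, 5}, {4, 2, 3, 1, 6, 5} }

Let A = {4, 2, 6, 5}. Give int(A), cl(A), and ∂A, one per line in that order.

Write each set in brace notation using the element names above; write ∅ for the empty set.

opens ⊆ A: ∅, {5}, {2, 6}, {2, 6, 5}; union → int = {2, 6, 5}
complement {3, 1}; its interior ∅; cl(A) = X∖∅ = {4, 2, 3, 1, 6, 5}
boundary = {4, 2, 3, 1, 6, 5} ∖ {2, 6, 5} = {4, 3, 1}

int(A) = {2, 6, 5}
cl(A)  = {4, 2, 3, 1, 6, 5}
∂A     = {4, 3, 1}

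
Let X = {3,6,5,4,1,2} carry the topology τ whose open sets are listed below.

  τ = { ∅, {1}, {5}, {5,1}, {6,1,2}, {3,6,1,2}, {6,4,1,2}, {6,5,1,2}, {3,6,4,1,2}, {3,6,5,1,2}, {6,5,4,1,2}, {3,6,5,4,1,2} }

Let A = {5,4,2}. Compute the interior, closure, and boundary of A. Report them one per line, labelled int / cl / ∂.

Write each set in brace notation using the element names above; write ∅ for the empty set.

U open, U⊆A: ∅, {5}. int(A) = ⋃ = {5}
X∖A={3,6,1}, int(X∖A)={1}, hence cl(A)={3,6,5,4,2}
∂A: remove int from cl → {3,6,4,2}

int(A) = {5}
cl(A)  = {3,6,5,4,2}
∂A     = {3,6,4,2}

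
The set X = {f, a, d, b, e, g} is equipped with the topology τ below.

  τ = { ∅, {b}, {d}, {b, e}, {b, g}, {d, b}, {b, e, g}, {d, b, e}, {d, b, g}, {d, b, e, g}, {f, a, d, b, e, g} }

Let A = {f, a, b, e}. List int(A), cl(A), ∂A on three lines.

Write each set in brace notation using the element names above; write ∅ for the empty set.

int(A) = {b, e}
cl(A)  = {f, a, b, e, g}
∂A     = {f, a, g}

U open, U⊆A: ∅, {b}, {b, e}. int(A) = ⋃ = {b, e}
X∖A={d, g}, int(X∖A)={d}, hence cl(A)={f, a, b, e, g}
∂A: remove int from cl → {f, a, g}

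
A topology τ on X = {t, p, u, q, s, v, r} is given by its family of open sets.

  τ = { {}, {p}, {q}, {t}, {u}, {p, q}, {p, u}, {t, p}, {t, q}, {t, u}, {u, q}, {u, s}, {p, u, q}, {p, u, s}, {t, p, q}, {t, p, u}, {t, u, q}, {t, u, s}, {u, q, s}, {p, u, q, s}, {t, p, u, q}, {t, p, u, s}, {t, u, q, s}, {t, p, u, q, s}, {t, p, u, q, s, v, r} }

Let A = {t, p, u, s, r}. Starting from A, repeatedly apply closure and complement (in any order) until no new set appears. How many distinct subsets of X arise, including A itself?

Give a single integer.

6

closure: X∖int(X∖A) = X∖{q} = {t, p, u, s, v, r}
Let k=closure and c=complement:
  1. A     = {t, p, u, s, r}
  2. kA    = {t, p, u, s, v, r}
  3. cA    = {q, v}
  4. ckA   = {q}
  5. kcA   = {q, v, r}
  6. ckcA  = {t, p, u, s}
— saturated at 6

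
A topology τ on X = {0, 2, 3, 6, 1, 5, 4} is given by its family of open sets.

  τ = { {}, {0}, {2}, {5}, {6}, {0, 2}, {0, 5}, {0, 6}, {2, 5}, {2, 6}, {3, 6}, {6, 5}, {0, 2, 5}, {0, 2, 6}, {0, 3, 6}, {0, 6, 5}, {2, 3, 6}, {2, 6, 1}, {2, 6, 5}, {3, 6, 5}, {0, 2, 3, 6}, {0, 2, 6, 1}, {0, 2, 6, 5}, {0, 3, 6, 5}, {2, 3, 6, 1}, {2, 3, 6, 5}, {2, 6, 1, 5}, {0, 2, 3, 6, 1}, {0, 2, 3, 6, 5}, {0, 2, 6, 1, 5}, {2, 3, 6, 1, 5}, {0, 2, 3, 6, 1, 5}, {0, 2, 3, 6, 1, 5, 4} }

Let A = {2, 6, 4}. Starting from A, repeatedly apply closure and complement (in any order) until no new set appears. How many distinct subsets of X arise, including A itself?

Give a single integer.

8

X∖A={0, 3, 1, 5}, int(X∖A)={0, 5}, hence cl(A)={2, 3, 6, 1, 4}
Orbit (k=closure, c=complement):
  1. A     = {2, 6, 4}
  2. kA    = {2, 3, 6, 1, 4}
  3. cA    = {0, 3, 1, 5}
  4. ckA   = {0, 5}
  5. kcA   = {0, 3, 1, 5, 4}
  6. kckA  = {0, 5, 4}
  7. ckcA  = {2, 6}
  8. ckckA = {2, 3, 6, 1}
(closed under both — stop)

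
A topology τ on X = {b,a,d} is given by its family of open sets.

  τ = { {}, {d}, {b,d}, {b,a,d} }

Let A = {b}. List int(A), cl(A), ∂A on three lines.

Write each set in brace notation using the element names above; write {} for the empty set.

opens ⊆ A: {}; union → int = {}
complement {a,d}; its interior {d}; cl(A) = X∖{d} = {b,a}
boundary = {b,a} ∖ {} = {b,a}

int(A) = {}
cl(A)  = {b,a}
∂A     = {b,a}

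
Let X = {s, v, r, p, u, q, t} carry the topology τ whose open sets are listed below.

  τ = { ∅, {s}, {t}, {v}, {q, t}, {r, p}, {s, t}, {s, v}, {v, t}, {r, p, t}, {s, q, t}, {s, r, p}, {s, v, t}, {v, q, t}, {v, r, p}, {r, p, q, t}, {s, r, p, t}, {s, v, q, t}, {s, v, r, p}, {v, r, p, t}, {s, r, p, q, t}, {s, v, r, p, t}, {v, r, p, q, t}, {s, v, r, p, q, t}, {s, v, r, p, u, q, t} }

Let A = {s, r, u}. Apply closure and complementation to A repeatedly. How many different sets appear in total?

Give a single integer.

X∖A={v, p, q, t}, int(X∖A)={v, q, t}, hence cl(A)={s, r, p, u}
Orbit (k=closure, c=complement):
  1. A     = {s, r, u}
  2. kA    = {s, r, p, u}
  3. cA    = {v, p, q, t}
  4. ckA   = {v, q, t}
  5. kcA   = {v, r, p, u, q, t}
  6. kckA  = {v, u, q, t}
  7. ckcA  = {s}
  8. ckckA = {s, r, p}
  9. kckcA = {s, u}
  10. ckckcA = {v, r, p, q, t}
(closed under both — stop)

10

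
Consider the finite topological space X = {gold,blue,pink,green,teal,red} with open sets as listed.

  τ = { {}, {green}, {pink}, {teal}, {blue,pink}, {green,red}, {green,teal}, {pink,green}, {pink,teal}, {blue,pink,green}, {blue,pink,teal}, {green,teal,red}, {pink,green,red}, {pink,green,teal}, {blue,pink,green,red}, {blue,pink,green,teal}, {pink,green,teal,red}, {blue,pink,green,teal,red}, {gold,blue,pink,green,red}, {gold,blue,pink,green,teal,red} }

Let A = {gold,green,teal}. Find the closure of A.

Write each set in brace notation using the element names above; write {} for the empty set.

{gold,green,teal,red}

X∖A={blue,pink,red}, int(X∖A)={blue,pink}, hence cl(A)={gold,green,teal,red}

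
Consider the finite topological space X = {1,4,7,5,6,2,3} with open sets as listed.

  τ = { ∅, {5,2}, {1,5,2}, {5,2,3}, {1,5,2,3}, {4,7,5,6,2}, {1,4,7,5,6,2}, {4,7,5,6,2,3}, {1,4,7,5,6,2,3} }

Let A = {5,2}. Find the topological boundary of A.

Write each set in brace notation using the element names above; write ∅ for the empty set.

{1,4,7,6,3}

opens ⊆ A: ∅, {5,2}; union → int = {5,2}
complement {1,4,7,6,3}; its interior ∅; cl(A) = X∖∅ = {1,4,7,5,6,2,3}
boundary = {1,4,7,5,6,2,3} ∖ {5,2} = {1,4,7,6,3}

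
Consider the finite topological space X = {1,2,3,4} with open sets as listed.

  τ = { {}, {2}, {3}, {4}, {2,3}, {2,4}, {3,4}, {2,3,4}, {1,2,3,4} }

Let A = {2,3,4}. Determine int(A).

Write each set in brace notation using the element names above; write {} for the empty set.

open subsets of A: {}, {4}, {2}, {3}, {3,4}, {2,4}, {2,3}, {2,3,4}; so int(A) = {2,3,4}

{2,3,4}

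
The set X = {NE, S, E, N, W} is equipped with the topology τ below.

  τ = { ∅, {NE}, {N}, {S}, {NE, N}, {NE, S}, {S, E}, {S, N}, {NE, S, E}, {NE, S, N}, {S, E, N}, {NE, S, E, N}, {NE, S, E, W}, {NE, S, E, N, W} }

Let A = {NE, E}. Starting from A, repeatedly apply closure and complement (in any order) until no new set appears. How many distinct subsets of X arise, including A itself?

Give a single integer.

cl via duality: int({S, N, W}) = {S, N}, so X∖{S, N} = {NE, E, W}
Write k for closure, c for complement:
  1. A     = {NE, E}
  2. kA    = {NE, E, W}
  3. cA    = {S, N, W}
  4. ckA   = {S, N}
  5. kcA   = {S, E, N, W}
  6. ckcA  = {NE}
  7. kckcA = {NE, W}
  8. ckckcA = {S, E, N}
applying k or c yields no new set

8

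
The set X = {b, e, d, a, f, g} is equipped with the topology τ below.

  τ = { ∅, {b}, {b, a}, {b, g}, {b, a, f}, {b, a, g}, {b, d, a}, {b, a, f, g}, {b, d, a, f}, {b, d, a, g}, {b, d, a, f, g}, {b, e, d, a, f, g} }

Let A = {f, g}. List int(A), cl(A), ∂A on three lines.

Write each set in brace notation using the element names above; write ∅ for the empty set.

int(A) = ∅
cl(A)  = {e, f, g}
∂A     = {e, f, g}

U open, U⊆A: ∅. int(A) = ⋃ = ∅
X∖A={b, e, d, a}, int(X∖A)={b, d, a}, hence cl(A)={e, f, g}
∂A: remove int from cl → {e, f, g}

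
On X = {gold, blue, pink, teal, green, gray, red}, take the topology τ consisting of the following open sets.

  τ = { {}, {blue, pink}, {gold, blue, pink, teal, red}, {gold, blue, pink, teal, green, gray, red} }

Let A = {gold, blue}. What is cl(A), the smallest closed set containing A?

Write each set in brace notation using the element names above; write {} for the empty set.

{gold, blue, pink, teal, green, gray, red}

complement {pink, teal, green, gray, red}; its interior {}; cl(A) = X∖{} = {gold, blue, pink, teal, green, gray, red}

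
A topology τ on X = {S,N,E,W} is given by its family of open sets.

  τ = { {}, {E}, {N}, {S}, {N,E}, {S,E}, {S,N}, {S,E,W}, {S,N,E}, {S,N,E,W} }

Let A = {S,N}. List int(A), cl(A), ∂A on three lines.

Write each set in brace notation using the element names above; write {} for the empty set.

int(A) = {S,N}
cl(A)  = {S,N,W}
∂A     = {W}

U open, U⊆A: {}, {S}, {N}, {S,N}. int(A) = ⋃ = {S,N}
X∖A={E,W}, int(X∖A)={E}, hence cl(A)={S,N,W}
∂A: remove int from cl → {W}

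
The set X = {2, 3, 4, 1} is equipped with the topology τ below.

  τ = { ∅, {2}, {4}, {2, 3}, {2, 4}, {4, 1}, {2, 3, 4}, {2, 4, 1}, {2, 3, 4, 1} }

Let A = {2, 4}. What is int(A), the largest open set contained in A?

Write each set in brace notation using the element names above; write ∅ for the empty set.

opens ⊆ A: ∅, {4}, {2}, {2, 4}; union → int = {2, 4}

{2, 4}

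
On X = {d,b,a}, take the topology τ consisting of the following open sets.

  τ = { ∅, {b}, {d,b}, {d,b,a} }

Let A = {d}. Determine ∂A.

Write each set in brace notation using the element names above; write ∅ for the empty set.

{d,a}

open subsets of A: ∅; so int(A) = ∅
closure: X∖int(X∖A) = X∖{b} = {d,a}
∂A = {d,a} minus ∅ = {d,a}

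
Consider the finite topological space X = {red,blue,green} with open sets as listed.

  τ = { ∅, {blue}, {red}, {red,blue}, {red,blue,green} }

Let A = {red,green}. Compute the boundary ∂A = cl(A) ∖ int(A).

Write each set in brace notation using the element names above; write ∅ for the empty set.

U open, U⊆A: ∅, {red}. int(A) = ⋃ = {red}
X∖A={blue}, int(X∖A)={blue}, hence cl(A)={red,green}
∂A: remove int from cl → {green}

{green}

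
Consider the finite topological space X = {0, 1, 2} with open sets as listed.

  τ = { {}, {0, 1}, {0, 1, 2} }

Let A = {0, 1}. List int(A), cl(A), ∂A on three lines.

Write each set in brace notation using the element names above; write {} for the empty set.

int(A) = {0, 1}
cl(A)  = {0, 1, 2}
∂A     = {2}

U open, U⊆A: {}, {0, 1}. int(A) = ⋃ = {0, 1}
X∖A={2}, int(X∖A)={}, hence cl(A)={0, 1, 2}
∂A: remove int from cl → {2}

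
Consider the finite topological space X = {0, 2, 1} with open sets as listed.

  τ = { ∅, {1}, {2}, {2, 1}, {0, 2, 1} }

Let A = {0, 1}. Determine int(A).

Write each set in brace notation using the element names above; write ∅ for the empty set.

opens ⊆ A: ∅, {1}; union → int = {1}

{1}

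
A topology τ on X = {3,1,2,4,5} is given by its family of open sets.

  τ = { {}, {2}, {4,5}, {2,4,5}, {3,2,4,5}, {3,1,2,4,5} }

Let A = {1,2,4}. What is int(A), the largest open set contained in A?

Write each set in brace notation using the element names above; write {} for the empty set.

{2}

open subsets of A: {}, {2}; so int(A) = {2}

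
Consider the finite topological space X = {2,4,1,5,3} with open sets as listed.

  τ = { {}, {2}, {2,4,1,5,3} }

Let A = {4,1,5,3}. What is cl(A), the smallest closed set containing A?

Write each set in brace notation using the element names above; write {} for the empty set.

{4,1,5,3}

closure: X∖int(X∖A) = X∖{2} = {4,1,5,3}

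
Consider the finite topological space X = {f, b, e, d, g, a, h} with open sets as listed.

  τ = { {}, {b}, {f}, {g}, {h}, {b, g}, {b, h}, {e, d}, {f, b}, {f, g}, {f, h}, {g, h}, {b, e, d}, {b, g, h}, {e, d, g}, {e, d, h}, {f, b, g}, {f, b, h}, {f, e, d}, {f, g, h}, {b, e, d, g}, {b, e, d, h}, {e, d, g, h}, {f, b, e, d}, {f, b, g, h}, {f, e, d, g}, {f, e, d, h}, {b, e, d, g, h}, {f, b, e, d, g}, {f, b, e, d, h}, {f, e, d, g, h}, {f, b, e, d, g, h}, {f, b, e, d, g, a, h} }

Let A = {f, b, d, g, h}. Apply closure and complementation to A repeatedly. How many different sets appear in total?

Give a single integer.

8

closure: X∖int(X∖A) = X∖{} = {f, b, e, d, g, a, h}
Let k=closure and c=complement:
  1. A     = {f, b, d, g, h}
  2. kA    = {f, b, e, d, g, a, h}
  3. cA    = {e, a}
  4. ckA   = {}
  5. kcA   = {e, d, a}
  6. ckcA  = {f, b, g, h}
  7. kckcA = {f, b, g, a, h}
  8. ckckcA = {e, d}
— saturated at 8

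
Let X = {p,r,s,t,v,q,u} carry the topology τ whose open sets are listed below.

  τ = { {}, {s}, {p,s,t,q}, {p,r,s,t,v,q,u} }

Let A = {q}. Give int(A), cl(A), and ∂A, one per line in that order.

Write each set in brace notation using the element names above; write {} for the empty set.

U open, U⊆A: {}. int(A) = ⋃ = {}
X∖A={p,r,s,t,v,u}, int(X∖A)={s}, hence cl(A)={p,r,t,v,q,u}
∂A: remove int from cl → {p,r,t,v,q,u}

int(A) = {}
cl(A)  = {p,r,t,v,q,u}
∂A     = {p,r,t,v,q,u}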